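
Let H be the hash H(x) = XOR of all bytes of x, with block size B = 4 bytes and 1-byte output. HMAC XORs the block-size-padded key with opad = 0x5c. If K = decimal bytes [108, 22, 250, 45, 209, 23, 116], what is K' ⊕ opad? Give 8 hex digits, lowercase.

435c5c5c

Key decimal bytes [108, 22, 250, 45, 209, 23, 116] = 6c 16 fa 2d d1 17 74 is 7 bytes > B = 4, so hash it first: H(key) = 1f, then zero-pad to 4 bytes: K' = 1f 00 00 00.
XOR each byte with 0x5c: 1f⊕5c=43, 00⊕5c=5c, 00⊕5c=5c, 00⊕5c=5c.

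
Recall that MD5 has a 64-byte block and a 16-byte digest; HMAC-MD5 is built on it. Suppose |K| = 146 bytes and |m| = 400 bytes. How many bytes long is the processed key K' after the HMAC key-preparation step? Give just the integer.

64

Key is 146 > 64 bytes, so it is hashed to 16 bytes then zero-padded to 64: |K'| = 64.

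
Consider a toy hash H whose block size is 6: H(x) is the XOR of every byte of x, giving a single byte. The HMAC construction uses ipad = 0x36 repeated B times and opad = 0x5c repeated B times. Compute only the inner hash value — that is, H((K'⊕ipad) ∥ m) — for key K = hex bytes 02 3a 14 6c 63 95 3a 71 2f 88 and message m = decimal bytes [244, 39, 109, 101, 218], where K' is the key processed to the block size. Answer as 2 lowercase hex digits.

Key hex bytes 02 3a 14 6c 63 95 3a 71 2f 88 is 10 bytes > B = 6, so hash it first: H(key) = 5a, then zero-pad to 6 bytes: K' = 5a 00 00 00 00 00.
K' ⊕ ipad = 6c 36 36 36 36 36.
Inner input = 6c 36 36 36 36 36 ∥ f4 27 6d 65 da.
Inner hash: XOR 6c⊕36⊕36⊕36⊕36⊕36⊕f4⊕27⊕6d⊕65⊕da = 5b.

5b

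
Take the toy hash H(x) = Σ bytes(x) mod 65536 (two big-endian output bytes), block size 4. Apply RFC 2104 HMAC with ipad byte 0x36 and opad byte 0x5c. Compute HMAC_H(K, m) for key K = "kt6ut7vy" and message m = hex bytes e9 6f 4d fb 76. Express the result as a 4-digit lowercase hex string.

025b

Key "kt6ut7vy" = 6b 74 36 75 74 37 76 79 is 8 bytes > B = 4, so hash it first: H(key) = 03 24, then zero-pad to 4 bytes: K' = 03 24 00 00.
K' ⊕ ipad = 35 12 36 36.  K' ⊕ opad = 5f 78 5c 5c.
Inner input = (K'⊕ipad) ∥ m = 35 12 36 36 ∥ e9 6f 4d fb 76.
Inner hash: sum = 53+18+54+54+233+111+77+251+118 = 969 → 03 c9.
Outer input = (K'⊕opad) ∥ inner = 5f 78 5c 5c ∥ 03 c9.
Outer hash (tag): sum = 95+120+92+92+3+201 = 603 → 02 5b.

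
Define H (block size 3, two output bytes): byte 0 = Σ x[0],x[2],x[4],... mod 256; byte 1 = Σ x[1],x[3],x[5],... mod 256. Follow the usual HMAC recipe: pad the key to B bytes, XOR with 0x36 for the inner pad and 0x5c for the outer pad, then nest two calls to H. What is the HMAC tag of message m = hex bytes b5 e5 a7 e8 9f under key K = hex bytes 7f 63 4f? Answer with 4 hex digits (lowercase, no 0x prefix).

Key hex bytes 7f 63 4f is exactly B = 3 bytes: K' = 7f 63 4f.
K' ⊕ ipad = 49 55 79.  K' ⊕ opad = 23 3f 13.
Inner input = (K'⊕ipad) ∥ m = 49 55 79 ∥ b5 e5 a7 e8 9f.
Inner hash: even-index sum = 655 mod 256 = 143; odd-index sum = 592 mod 256 = 80 → 8f 50.
Outer input = (K'⊕opad) ∥ inner = 23 3f 13 ∥ 8f 50.
Outer hash (tag): even-index sum = 134 mod 256 = 134; odd-index sum = 206 mod 256 = 206 → 86 ce.

86ce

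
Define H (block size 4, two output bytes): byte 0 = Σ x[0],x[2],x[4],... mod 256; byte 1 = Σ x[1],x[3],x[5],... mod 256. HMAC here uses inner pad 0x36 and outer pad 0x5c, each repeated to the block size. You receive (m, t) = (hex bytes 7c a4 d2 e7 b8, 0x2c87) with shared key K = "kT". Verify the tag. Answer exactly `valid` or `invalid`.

Key "kT" = 6b 54 is 2 bytes ≤ B = 4; zero-pad to 4 bytes: K' = 6b 54 00 00.
K' ⊕ ipad = 5d 62 36 36; K' ⊕ opad = 37 08 5c 5c.
Inner hash: even-index sum = 665 mod 256 = 153; odd-index sum = 547 mod 256 = 35 → 99 23.
Outer hash (recomputed tag): even-index sum = 300 mod 256 = 44; odd-index sum = 135 mod 256 = 135 → 2c 87.
Recomputed tag = 2c87; claimed = 2c87 → match.

valid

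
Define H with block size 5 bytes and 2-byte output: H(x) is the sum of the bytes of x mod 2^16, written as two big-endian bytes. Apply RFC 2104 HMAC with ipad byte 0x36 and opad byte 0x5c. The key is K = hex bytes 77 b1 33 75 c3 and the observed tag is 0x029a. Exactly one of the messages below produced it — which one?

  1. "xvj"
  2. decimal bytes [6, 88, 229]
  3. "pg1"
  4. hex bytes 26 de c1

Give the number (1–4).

Key hex bytes 77 b1 33 75 c3 is exactly B = 5 bytes: K' = 77 b1 33 75 c3.
K' ⊕ ipad = 41 87 05 43 f5; K' ⊕ opad = 2b ed 6f 29 9f.
m1: inner = H(41 87 05 43 f5 78 76 6a) = 03 5d; tag = H(2b ed 6f 29 9f 03 5d) = 02af
m2: inner = H(41 87 05 43 f5 06 58 e5) = 03 48; tag = H(2b ed 6f 29 9f 03 48) = 029a ← matches
m3: inner = H(41 87 05 43 f5 70 67 31) = 03 0d; tag = H(2b ed 6f 29 9f 03 0d) = 025f
m4: inner = H(41 87 05 43 f5 26 de c1) = 03 ca; tag = H(2b ed 6f 29 9f 03 ca) = 031c

2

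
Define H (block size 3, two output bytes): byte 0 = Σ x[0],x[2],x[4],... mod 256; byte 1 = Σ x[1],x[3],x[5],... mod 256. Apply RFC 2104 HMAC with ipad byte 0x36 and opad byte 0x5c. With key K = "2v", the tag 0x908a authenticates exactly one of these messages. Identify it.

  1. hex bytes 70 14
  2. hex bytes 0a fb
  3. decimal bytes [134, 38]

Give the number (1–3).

Key "2v" = 32 76 is 2 bytes ≤ B = 3; zero-pad to 3 bytes: K' = 32 76 00.
K' ⊕ ipad = 04 40 36; K' ⊕ opad = 6e 2a 5c.
m1: inner = H(04 40 36 70 14) = 4e b0; tag = H(6e 2a 5c 4e b0) = 7a78
m2: inner = H(04 40 36 0a fb) = 35 4a; tag = H(6e 2a 5c 35 4a) = 145f
m3: inner = H(04 40 36 86 26) = 60 c6; tag = H(6e 2a 5c 60 c6) = 908a ← matches

3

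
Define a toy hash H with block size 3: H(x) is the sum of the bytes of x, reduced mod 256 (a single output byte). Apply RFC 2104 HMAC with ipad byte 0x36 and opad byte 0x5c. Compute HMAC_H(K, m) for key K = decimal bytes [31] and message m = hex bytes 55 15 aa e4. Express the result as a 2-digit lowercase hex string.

Key decimal bytes [31] = 1f is 1 byte ≤ B = 3; zero-pad to 3 bytes: K' = 1f 00 00.
K' ⊕ ipad = 29 36 36.  K' ⊕ opad = 43 5c 5c.
Inner input = (K'⊕ipad) ∥ m = 29 36 36 ∥ 55 15 aa e4.
Inner hash: sum = 41+54+54+85+21+170+228 = 653; mod 256 = 141 → 8d.
Outer input = (K'⊕opad) ∥ inner = 43 5c 5c ∥ 8d.
Outer hash (tag): sum = 67+92+92+141 = 392; mod 256 = 136 → 88.

88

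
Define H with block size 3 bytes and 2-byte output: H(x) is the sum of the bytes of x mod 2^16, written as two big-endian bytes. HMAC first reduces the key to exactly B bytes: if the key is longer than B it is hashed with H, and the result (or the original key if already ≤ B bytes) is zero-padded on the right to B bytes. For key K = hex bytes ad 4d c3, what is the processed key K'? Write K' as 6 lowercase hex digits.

ad4dc3

Key hex bytes ad 4d c3 is exactly B = 3 bytes: K' = ad 4d c3.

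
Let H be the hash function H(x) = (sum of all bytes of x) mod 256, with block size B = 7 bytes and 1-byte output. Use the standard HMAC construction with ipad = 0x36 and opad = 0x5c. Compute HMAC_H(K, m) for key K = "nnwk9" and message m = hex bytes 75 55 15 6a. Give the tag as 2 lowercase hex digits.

f5

Key "nnwk9" = 6e 6e 77 6b 39 is 5 bytes ≤ B = 7; zero-pad to 7 bytes: K' = 6e 6e 77 6b 39 00 00.
K' ⊕ ipad = 58 58 41 5d 0f 36 36.  K' ⊕ opad = 32 32 2b 37 65 5c 5c.
Inner input = (K'⊕ipad) ∥ m = 58 58 41 5d 0f 36 36 ∥ 75 55 15 6a.
Inner hash: sum = 88+88+65+93+15+54+54+117+85+21+106 = 786; mod 256 = 18 → 12.
Outer input = (K'⊕opad) ∥ inner = 32 32 2b 37 65 5c 5c ∥ 12.
Outer hash (tag): sum = 50+50+43+55+101+92+92+18 = 501; mod 256 = 245 → f5.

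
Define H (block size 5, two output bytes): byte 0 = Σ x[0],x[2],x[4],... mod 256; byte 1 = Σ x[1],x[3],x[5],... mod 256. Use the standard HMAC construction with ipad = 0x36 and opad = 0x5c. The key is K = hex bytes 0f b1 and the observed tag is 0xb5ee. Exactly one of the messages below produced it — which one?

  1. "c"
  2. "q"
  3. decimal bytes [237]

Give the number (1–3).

3

Key hex bytes 0f b1 is 2 bytes ≤ B = 5; zero-pad to 5 bytes: K' = 0f b1 00 00 00.
K' ⊕ ipad = 39 87 36 36 36; K' ⊕ opad = 53 ed 5c 5c 5c.
m1: inner = H(39 87 36 36 36 63) = a5 20; tag = H(53 ed 5c 5c 5c a5 20) = 2bee
m2: inner = H(39 87 36 36 36 71) = a5 2e; tag = H(53 ed 5c 5c 5c a5 2e) = 39ee
m3: inner = H(39 87 36 36 36 ed) = a5 aa; tag = H(53 ed 5c 5c 5c a5 aa) = b5ee ← matches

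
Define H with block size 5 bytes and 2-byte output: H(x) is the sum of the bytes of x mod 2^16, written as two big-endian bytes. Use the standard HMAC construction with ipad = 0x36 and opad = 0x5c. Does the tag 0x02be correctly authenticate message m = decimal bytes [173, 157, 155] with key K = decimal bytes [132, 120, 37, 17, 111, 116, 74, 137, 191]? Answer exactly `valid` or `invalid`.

Key decimal bytes [132, 120, 37, 17, 111, 116, 74, 137, 191] = 84 78 25 11 6f 74 4a 89 bf is 9 bytes > B = 5, so hash it first: H(key) = 03 a7, then zero-pad to 5 bytes: K' = 03 a7 00 00 00.
K' ⊕ ipad = 35 91 36 36 36; K' ⊕ opad = 5f fb 5c 5c 5c.
Inner hash: sum = 53+145+54+54+54+173+157+155 = 845 → 03 4d.
Outer hash (recomputed tag): sum = 95+251+92+92+92+3+77 = 702 → 02 be.
Recomputed tag = 02be; claimed = 02be → match.

valid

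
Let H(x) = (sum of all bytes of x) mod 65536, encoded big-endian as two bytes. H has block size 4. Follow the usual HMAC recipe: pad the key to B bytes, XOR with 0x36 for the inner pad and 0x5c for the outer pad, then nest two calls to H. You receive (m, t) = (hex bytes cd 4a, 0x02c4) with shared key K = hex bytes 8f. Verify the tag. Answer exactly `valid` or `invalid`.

Key hex bytes 8f is 1 byte ≤ B = 4; zero-pad to 4 bytes: K' = 8f 00 00 00.
K' ⊕ ipad = b9 36 36 36; K' ⊕ opad = d3 5c 5c 5c.
Inner hash: sum = 185+54+54+54+205+74 = 626 → 02 72.
Outer hash (recomputed tag): sum = 211+92+92+92+2+114 = 603 → 02 5b.
Recomputed tag = 025b; claimed = 02c4 → mismatch.

invalid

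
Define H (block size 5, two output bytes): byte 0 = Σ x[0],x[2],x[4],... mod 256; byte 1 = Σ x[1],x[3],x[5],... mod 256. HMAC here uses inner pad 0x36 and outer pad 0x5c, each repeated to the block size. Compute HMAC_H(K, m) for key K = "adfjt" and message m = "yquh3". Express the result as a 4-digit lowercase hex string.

6e30

Key "adfjt" = 61 64 66 6a 74 is exactly B = 5 bytes: K' = 61 64 66 6a 74.
K' ⊕ ipad = 57 52 50 5c 42.  K' ⊕ opad = 3d 38 3a 36 28.
Inner input = (K'⊕ipad) ∥ m = 57 52 50 5c 42 ∥ 79 71 75 68 33.
Inner hash: even-index sum = 450 mod 256 = 194; odd-index sum = 463 mod 256 = 207 → c2 cf.
Outer input = (K'⊕opad) ∥ inner = 3d 38 3a 36 28 ∥ c2 cf.
Outer hash (tag): even-index sum = 366 mod 256 = 110; odd-index sum = 304 mod 256 = 48 → 6e 30.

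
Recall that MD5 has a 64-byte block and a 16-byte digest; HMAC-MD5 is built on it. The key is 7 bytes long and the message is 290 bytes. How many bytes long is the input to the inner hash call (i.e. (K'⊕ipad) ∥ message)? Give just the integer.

Key is 7 ≤ 64 bytes, zero-padded: |K'| = 64.
Inner input = (K'⊕ipad) ∥ m → 64 + 290 = 354 bytes.

354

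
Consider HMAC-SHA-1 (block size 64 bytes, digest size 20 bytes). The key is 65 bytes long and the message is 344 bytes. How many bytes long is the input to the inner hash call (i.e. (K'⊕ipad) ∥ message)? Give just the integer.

408

Key is 65 > 64 bytes, so it is hashed to 20 bytes then zero-padded to 64: |K'| = 64.
Inner input = (K'⊕ipad) ∥ m → 64 + 344 = 408 bytes.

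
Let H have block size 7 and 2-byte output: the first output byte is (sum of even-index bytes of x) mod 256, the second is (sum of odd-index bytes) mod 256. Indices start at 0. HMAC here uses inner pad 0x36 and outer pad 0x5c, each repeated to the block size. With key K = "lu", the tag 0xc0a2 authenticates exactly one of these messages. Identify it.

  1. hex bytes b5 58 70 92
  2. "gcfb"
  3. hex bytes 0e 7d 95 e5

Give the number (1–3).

Key "lu" = 6c 75 is 2 bytes ≤ B = 7; zero-pad to 7 bytes: K' = 6c 75 00 00 00 00 00.
K' ⊕ ipad = 5a 43 36 36 36 36 36; K' ⊕ opad = 30 29 5c 5c 5c 5c 5c.
m1: inner = H(5a 43 36 36 36 36 36 b5 58 70 92) = e6 d4; tag = H(30 29 5c 5c 5c 5c 5c e6 d4) = 18c7
m2: inner = H(5a 43 36 36 36 36 36 67 63 66 62) = c1 7c; tag = H(30 29 5c 5c 5c 5c 5c c1 7c) = c0a2 ← matches
m3: inner = H(5a 43 36 36 36 36 36 0e 7d 95 e5) = 5e 52; tag = H(30 29 5c 5c 5c 5c 5c 5e 52) = 963f

2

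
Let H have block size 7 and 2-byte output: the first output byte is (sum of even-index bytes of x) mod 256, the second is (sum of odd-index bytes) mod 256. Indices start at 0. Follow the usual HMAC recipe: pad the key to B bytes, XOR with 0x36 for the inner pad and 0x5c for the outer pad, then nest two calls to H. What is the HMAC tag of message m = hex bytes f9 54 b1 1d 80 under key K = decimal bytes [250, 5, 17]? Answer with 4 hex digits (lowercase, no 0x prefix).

Key decimal bytes [250, 5, 17] = fa 05 11 is 3 bytes ≤ B = 7; zero-pad to 7 bytes: K' = fa 05 11 00 00 00 00.
K' ⊕ ipad = cc 33 27 36 36 36 36.  K' ⊕ opad = a6 59 4d 5c 5c 5c 5c.
Inner input = (K'⊕ipad) ∥ m = cc 33 27 36 36 36 36 ∥ f9 54 b1 1d 80.
Inner hash: even-index sum = 464 mod 256 = 208; odd-index sum = 713 mod 256 = 201 → d0 c9.
Outer input = (K'⊕opad) ∥ inner = a6 59 4d 5c 5c 5c 5c ∥ d0 c9.
Outer hash (tag): even-index sum = 628 mod 256 = 116; odd-index sum = 481 mod 256 = 225 → 74 e1.

74e1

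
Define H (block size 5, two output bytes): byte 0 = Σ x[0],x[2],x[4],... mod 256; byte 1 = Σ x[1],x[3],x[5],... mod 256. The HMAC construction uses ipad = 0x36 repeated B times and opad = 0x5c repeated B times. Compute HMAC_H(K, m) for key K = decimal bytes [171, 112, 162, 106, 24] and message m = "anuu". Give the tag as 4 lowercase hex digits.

b1a4

Key decimal bytes [171, 112, 162, 106, 24] = ab 70 a2 6a 18 is exactly B = 5 bytes: K' = ab 70 a2 6a 18.
K' ⊕ ipad = 9d 46 94 5c 2e.  K' ⊕ opad = f7 2c fe 36 44.
Inner input = (K'⊕ipad) ∥ m = 9d 46 94 5c 2e ∥ 61 6e 75 75.
Inner hash: even-index sum = 578 mod 256 = 66; odd-index sum = 376 mod 256 = 120 → 42 78.
Outer input = (K'⊕opad) ∥ inner = f7 2c fe 36 44 ∥ 42 78.
Outer hash (tag): even-index sum = 689 mod 256 = 177; odd-index sum = 164 mod 256 = 164 → b1 a4.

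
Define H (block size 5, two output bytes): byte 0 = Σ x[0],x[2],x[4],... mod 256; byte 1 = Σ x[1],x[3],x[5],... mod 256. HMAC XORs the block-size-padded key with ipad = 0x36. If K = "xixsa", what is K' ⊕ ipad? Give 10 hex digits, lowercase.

Key "xixsa" = 78 69 78 73 61 is exactly B = 5 bytes: K' = 78 69 78 73 61.
XOR each byte with 0x36: 78⊕36=4e, 69⊕36=5f, 78⊕36=4e, 73⊕36=45, 61⊕36=57.

4e5f4e4557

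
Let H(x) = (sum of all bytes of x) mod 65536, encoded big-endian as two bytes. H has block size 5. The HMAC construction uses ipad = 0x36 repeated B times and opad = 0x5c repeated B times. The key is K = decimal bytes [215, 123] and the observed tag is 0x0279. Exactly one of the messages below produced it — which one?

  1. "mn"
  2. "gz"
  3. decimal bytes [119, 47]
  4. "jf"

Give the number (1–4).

Key decimal bytes [215, 123] = d7 7b is 2 bytes ≤ B = 5; zero-pad to 5 bytes: K' = d7 7b 00 00 00.
K' ⊕ ipad = e1 4d 36 36 36; K' ⊕ opad = 8b 27 5c 5c 5c.
m1: inner = H(e1 4d 36 36 36 6d 6e) = 02 ab; tag = H(8b 27 5c 5c 5c 02 ab) = 0273
m2: inner = H(e1 4d 36 36 36 67 7a) = 02 b1; tag = H(8b 27 5c 5c 5c 02 b1) = 0279 ← matches
m3: inner = H(e1 4d 36 36 36 77 2f) = 02 76; tag = H(8b 27 5c 5c 5c 02 76) = 023e
m4: inner = H(e1 4d 36 36 36 6a 66) = 02 a0; tag = H(8b 27 5c 5c 5c 02 a0) = 0268

2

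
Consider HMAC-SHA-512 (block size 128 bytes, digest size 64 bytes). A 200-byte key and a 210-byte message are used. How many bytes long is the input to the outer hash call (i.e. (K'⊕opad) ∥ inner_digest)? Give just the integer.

192

Key is 200 > 128 bytes, so it is hashed to 64 bytes then zero-padded to 128: |K'| = 128.
Outer input = (K'⊕opad) ∥ H(inner) → 128 + 64 = 192 bytes.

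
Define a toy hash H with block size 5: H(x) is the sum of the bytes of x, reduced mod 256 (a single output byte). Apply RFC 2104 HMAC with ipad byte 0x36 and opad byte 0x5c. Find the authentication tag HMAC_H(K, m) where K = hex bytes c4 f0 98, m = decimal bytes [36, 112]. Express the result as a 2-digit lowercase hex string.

26

Key hex bytes c4 f0 98 is 3 bytes ≤ B = 5; zero-pad to 5 bytes: K' = c4 f0 98 00 00.
K' ⊕ ipad = f2 c6 ae 36 36.  K' ⊕ opad = 98 ac c4 5c 5c.
Inner input = (K'⊕ipad) ∥ m = f2 c6 ae 36 36 ∥ 24 70.
Inner hash: sum = 242+198+174+54+54+36+112 = 870; mod 256 = 102 → 66.
Outer input = (K'⊕opad) ∥ inner = 98 ac c4 5c 5c ∥ 66.
Outer hash (tag): sum = 152+172+196+92+92+102 = 806; mod 256 = 38 → 26.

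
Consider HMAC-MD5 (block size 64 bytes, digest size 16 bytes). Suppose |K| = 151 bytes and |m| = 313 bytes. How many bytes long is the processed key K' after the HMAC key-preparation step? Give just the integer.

64

Key is 151 > 64 bytes, so it is hashed to 16 bytes then zero-padded to 64: |K'| = 64.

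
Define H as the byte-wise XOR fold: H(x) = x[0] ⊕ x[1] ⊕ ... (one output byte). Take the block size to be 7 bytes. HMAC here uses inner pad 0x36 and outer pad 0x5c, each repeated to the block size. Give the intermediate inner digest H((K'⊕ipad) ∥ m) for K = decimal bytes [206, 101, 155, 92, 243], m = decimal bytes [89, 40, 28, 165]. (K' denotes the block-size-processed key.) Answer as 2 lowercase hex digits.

Key decimal bytes [206, 101, 155, 92, 243] = ce 65 9b 5c f3 is 5 bytes ≤ B = 7; zero-pad to 7 bytes: K' = ce 65 9b 5c f3 00 00.
K' ⊕ ipad = f8 53 ad 6a c5 36 36.
Inner input = f8 53 ad 6a c5 36 36 ∥ 59 28 1c a5.
Inner hash: XOR f8⊕53⊕ad⊕6a⊕c5⊕36⊕36⊕59⊕28⊕1c⊕a5 = 61.

61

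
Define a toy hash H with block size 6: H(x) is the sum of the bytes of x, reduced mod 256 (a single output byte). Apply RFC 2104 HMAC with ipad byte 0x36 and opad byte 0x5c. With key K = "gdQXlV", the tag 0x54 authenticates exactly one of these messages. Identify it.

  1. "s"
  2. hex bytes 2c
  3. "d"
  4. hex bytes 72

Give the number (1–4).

3

Key "gdQXlV" = 67 64 51 58 6c 56 is exactly B = 6 bytes: K' = 67 64 51 58 6c 56.
K' ⊕ ipad = 51 52 67 6e 5a 60; K' ⊕ opad = 3b 38 0d 04 30 0a.
m1: inner = H(51 52 67 6e 5a 60 73) = a5; tag = H(3b 38 0d 04 30 0a a5) = 63
m2: inner = H(51 52 67 6e 5a 60 2c) = 5e; tag = H(3b 38 0d 04 30 0a 5e) = 1c
m3: inner = H(51 52 67 6e 5a 60 64) = 96; tag = H(3b 38 0d 04 30 0a 96) = 54 ← matches
m4: inner = H(51 52 67 6e 5a 60 72) = a4; tag = H(3b 38 0d 04 30 0a a4) = 62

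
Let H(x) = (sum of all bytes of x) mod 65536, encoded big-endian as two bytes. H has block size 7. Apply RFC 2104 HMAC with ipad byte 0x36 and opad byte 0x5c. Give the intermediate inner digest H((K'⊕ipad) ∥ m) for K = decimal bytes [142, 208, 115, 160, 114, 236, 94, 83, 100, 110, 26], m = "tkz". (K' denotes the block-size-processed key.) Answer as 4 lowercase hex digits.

Key decimal bytes [142, 208, 115, 160, 114, 236, 94, 83, 100, 110, 26] = 8e d0 73 a0 72 ec 5e 53 64 6e 1a is 11 bytes > B = 7, so hash it first: H(key) = 05 6c, then zero-pad to 7 bytes: K' = 05 6c 00 00 00 00 00.
K' ⊕ ipad = 33 5a 36 36 36 36 36.
Inner input = 33 5a 36 36 36 36 36 ∥ 74 6b 7a.
Inner hash: sum = 51+90+54+54+54+54+54+116+107+122 = 756 → 02 f4.

02f4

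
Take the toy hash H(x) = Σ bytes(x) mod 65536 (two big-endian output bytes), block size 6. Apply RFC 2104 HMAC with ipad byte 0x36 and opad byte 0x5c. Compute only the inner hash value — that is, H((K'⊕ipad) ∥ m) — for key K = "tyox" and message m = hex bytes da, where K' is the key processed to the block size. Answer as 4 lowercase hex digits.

027e

Key "tyox" = 74 79 6f 78 is 4 bytes ≤ B = 6; zero-pad to 6 bytes: K' = 74 79 6f 78 00 00.
K' ⊕ ipad = 42 4f 59 4e 36 36.
Inner input = 42 4f 59 4e 36 36 ∥ da.
Inner hash: sum = 66+79+89+78+54+54+218 = 638 → 02 7e.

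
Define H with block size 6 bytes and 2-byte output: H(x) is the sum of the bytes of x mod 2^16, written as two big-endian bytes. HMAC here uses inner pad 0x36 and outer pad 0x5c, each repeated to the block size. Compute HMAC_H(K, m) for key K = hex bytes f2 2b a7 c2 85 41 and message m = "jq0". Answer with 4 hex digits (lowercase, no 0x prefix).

Key hex bytes f2 2b a7 c2 85 41 is exactly B = 6 bytes: K' = f2 2b a7 c2 85 41.
K' ⊕ ipad = c4 1d 91 f4 b3 77.  K' ⊕ opad = ae 77 fb 9e d9 1d.
Inner input = (K'⊕ipad) ∥ m = c4 1d 91 f4 b3 77 ∥ 6a 71 30.
Inner hash: sum = 196+29+145+244+179+119+106+113+48 = 1179 → 04 9b.
Outer input = (K'⊕opad) ∥ inner = ae 77 fb 9e d9 1d ∥ 04 9b.
Outer hash (tag): sum = 174+119+251+158+217+29+4+155 = 1107 → 04 53.

0453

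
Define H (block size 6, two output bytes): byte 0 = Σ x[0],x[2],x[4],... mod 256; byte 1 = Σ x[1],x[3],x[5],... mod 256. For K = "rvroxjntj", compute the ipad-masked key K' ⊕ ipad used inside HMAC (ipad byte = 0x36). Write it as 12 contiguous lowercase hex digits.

02f536363636

Key "rvroxjntj" = 72 76 72 6f 78 6a 6e 74 6a is 9 bytes > B = 6, so hash it first: H(key) = 34 c3, then zero-pad to 6 bytes: K' = 34 c3 00 00 00 00.
XOR each byte with 0x36: 34⊕36=02, c3⊕36=f5, 00⊕36=36, 00⊕36=36, 00⊕36=36, 00⊕36=36.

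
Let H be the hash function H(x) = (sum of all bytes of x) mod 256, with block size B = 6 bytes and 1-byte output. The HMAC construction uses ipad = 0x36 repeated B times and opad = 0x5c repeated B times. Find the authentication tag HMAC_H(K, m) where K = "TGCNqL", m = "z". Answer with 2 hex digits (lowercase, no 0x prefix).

8c

Key "TGCNqL" = 54 47 43 4e 71 4c is exactly B = 6 bytes: K' = 54 47 43 4e 71 4c.
K' ⊕ ipad = 62 71 75 78 47 7a.  K' ⊕ opad = 08 1b 1f 12 2d 10.
Inner input = (K'⊕ipad) ∥ m = 62 71 75 78 47 7a ∥ 7a.
Inner hash: sum = 98+113+117+120+71+122+122 = 763; mod 256 = 251 → fb.
Outer input = (K'⊕opad) ∥ inner = 08 1b 1f 12 2d 10 ∥ fb.
Outer hash (tag): sum = 8+27+31+18+45+16+251 = 396; mod 256 = 140 → 8c.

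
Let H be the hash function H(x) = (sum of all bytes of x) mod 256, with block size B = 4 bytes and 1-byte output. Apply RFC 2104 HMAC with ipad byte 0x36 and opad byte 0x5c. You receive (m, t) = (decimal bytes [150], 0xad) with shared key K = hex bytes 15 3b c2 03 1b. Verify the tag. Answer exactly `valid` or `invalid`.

invalid

Key hex bytes 15 3b c2 03 1b is 5 bytes > B = 4, so hash it first: H(key) = 30, then zero-pad to 4 bytes: K' = 30 00 00 00.
K' ⊕ ipad = 06 36 36 36; K' ⊕ opad = 6c 5c 5c 5c.
Inner hash: sum = 6+54+54+54+150 = 318; mod 256 = 62 → 3e.
Outer hash (recomputed tag): sum = 108+92+92+92+62 = 446; mod 256 = 190 → be.
Recomputed tag = be; claimed = ad → mismatch.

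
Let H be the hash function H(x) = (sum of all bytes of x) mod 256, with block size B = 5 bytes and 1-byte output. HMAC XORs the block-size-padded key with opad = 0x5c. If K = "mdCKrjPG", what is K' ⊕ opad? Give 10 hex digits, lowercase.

Key "mdCKrjPG" = 6d 64 43 4b 72 6a 50 47 is 8 bytes > B = 5, so hash it first: H(key) = d2, then zero-pad to 5 bytes: K' = d2 00 00 00 00.
XOR each byte with 0x5c: d2⊕5c=8e, 00⊕5c=5c, 00⊕5c=5c, 00⊕5c=5c, 00⊕5c=5c.

8e5c5c5c5c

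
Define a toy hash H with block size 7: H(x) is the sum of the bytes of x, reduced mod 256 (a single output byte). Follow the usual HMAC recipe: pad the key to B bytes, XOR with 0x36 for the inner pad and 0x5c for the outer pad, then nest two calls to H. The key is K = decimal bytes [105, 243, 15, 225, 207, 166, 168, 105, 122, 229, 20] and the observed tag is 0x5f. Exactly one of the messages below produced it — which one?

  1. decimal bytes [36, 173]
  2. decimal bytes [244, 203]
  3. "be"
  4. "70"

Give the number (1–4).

Key decimal bytes [105, 243, 15, 225, 207, 166, 168, 105, 122, 229, 20] = 69 f3 0f e1 cf a6 a8 69 7a e5 14 is 11 bytes > B = 7, so hash it first: H(key) = 45, then zero-pad to 7 bytes: K' = 45 00 00 00 00 00 00.
K' ⊕ ipad = 73 36 36 36 36 36 36; K' ⊕ opad = 19 5c 5c 5c 5c 5c 5c.
m1: inner = H(73 36 36 36 36 36 36 24 ad) = 88; tag = H(19 5c 5c 5c 5c 5c 5c 88) = c9
m2: inner = H(73 36 36 36 36 36 36 f4 cb) = 76; tag = H(19 5c 5c 5c 5c 5c 5c 76) = b7
m3: inner = H(73 36 36 36 36 36 36 62 65) = 7e; tag = H(19 5c 5c 5c 5c 5c 5c 7e) = bf
m4: inner = H(73 36 36 36 36 36 36 37 30) = 1e; tag = H(19 5c 5c 5c 5c 5c 5c 1e) = 5f ← matches

4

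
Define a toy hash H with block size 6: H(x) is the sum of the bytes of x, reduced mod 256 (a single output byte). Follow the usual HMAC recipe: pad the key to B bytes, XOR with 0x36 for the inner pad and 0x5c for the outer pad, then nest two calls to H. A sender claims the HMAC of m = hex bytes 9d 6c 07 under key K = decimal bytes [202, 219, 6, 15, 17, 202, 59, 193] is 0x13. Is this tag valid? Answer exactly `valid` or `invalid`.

Key decimal bytes [202, 219, 6, 15, 17, 202, 59, 193] = ca db 06 0f 11 ca 3b c1 is 8 bytes > B = 6, so hash it first: H(key) = 91, then zero-pad to 6 bytes: K' = 91 00 00 00 00 00.
K' ⊕ ipad = a7 36 36 36 36 36; K' ⊕ opad = cd 5c 5c 5c 5c 5c.
Inner hash: sum = 167+54+54+54+54+54+157+108+7 = 709; mod 256 = 197 → c5.
Outer hash (recomputed tag): sum = 205+92+92+92+92+92+197 = 862; mod 256 = 94 → 5e.
Recomputed tag = 5e; claimed = 13 → mismatch.

invalid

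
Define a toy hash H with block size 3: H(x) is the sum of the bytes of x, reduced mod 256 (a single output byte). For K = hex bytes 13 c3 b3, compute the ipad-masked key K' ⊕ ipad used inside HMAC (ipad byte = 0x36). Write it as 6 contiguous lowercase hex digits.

Key hex bytes 13 c3 b3 is exactly B = 3 bytes: K' = 13 c3 b3.
XOR each byte with 0x36: 13⊕36=25, c3⊕36=f5, b3⊕36=85.

25f585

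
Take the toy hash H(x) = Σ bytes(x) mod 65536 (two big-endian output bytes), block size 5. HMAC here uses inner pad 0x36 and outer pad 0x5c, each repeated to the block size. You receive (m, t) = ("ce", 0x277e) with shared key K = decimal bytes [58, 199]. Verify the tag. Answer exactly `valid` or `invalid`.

invalid

Key decimal bytes [58, 199] = 3a c7 is 2 bytes ≤ B = 5; zero-pad to 5 bytes: K' = 3a c7 00 00 00.
K' ⊕ ipad = 0c f1 36 36 36; K' ⊕ opad = 66 9b 5c 5c 5c.
Inner hash: sum = 12+241+54+54+54+99+101 = 615 → 02 67.
Outer hash (recomputed tag): sum = 102+155+92+92+92+2+103 = 638 → 02 7e.
Recomputed tag = 027e; claimed = 277e → mismatch.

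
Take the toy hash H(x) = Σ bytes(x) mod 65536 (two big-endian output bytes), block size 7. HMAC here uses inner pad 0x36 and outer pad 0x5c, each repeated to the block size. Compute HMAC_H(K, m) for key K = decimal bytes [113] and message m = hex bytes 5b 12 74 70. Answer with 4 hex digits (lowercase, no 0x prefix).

Key decimal bytes [113] = 71 is 1 byte ≤ B = 7; zero-pad to 7 bytes: K' = 71 00 00 00 00 00 00.
K' ⊕ ipad = 47 36 36 36 36 36 36.  K' ⊕ opad = 2d 5c 5c 5c 5c 5c 5c.
Inner input = (K'⊕ipad) ∥ m = 47 36 36 36 36 36 36 ∥ 5b 12 74 70.
Inner hash: sum = 71+54+54+54+54+54+54+91+18+116+112 = 732 → 02 dc.
Outer input = (K'⊕opad) ∥ inner = 2d 5c 5c 5c 5c 5c 5c ∥ 02 dc.
Outer hash (tag): sum = 45+92+92+92+92+92+92+2+220 = 819 → 03 33.

0333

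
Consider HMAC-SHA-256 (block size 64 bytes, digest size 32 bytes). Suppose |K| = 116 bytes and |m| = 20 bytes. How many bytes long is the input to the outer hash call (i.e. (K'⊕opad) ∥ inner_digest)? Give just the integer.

Key is 116 > 64 bytes, so it is hashed to 32 bytes then zero-padded to 64: |K'| = 64.
Outer input = (K'⊕opad) ∥ H(inner) → 64 + 32 = 96 bytes.

96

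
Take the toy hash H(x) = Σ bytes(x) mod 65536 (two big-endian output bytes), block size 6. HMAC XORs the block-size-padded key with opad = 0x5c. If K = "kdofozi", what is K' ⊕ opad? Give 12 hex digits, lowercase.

5eaa5c5c5c5c

Key "kdofozi" = 6b 64 6f 66 6f 7a 69 is 7 bytes > B = 6, so hash it first: H(key) = 02 f6, then zero-pad to 6 bytes: K' = 02 f6 00 00 00 00.
XOR each byte with 0x5c: 02⊕5c=5e, f6⊕5c=aa, 00⊕5c=5c, 00⊕5c=5c, 00⊕5c=5c, 00⊕5c=5c.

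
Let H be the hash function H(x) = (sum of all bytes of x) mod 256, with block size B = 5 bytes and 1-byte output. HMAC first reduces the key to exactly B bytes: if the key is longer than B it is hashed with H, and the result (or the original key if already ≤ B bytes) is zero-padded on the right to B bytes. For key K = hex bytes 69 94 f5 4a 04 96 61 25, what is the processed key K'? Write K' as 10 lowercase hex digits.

5c00000000

|K| = 8 > B = 5, so first hash the key.
H(K): sum = 105+148+245+74+4+150+97+37 = 860; mod 256 = 92 → 5c.
Zero-pad H(K) = 5c to 5 bytes: K' = 5c 00 00 00 00.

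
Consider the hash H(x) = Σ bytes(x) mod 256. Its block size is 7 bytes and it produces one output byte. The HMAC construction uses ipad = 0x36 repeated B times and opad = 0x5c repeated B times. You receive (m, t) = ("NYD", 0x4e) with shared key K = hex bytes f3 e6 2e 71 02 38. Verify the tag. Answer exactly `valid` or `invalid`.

invalid

Key hex bytes f3 e6 2e 71 02 38 is 6 bytes ≤ B = 7; zero-pad to 7 bytes: K' = f3 e6 2e 71 02 38 00.
K' ⊕ ipad = c5 d0 18 47 34 0e 36; K' ⊕ opad = af ba 72 2d 5e 64 5c.
Inner hash: sum = 197+208+24+71+52+14+54+78+89+68 = 855; mod 256 = 87 → 57.
Outer hash (recomputed tag): sum = 175+186+114+45+94+100+92+87 = 893; mod 256 = 125 → 7d.
Recomputed tag = 7d; claimed = 4e → mismatch.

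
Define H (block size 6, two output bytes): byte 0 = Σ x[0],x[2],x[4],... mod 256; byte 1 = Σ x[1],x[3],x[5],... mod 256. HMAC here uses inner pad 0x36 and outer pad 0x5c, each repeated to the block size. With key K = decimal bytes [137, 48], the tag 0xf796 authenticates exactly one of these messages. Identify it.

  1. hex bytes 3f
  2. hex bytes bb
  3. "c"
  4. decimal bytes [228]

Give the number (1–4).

Key decimal bytes [137, 48] = 89 30 is 2 bytes ≤ B = 6; zero-pad to 6 bytes: K' = 89 30 00 00 00 00.
K' ⊕ ipad = bf 06 36 36 36 36; K' ⊕ opad = d5 6c 5c 5c 5c 5c.
m1: inner = H(bf 06 36 36 36 36 3f) = 6a 72; tag = H(d5 6c 5c 5c 5c 5c 6a 72) = f796 ← matches
m2: inner = H(bf 06 36 36 36 36 bb) = e6 72; tag = H(d5 6c 5c 5c 5c 5c e6 72) = 7396
m3: inner = H(bf 06 36 36 36 36 63) = 8e 72; tag = H(d5 6c 5c 5c 5c 5c 8e 72) = 1b96
m4: inner = H(bf 06 36 36 36 36 e4) = 0f 72; tag = H(d5 6c 5c 5c 5c 5c 0f 72) = 9c96

1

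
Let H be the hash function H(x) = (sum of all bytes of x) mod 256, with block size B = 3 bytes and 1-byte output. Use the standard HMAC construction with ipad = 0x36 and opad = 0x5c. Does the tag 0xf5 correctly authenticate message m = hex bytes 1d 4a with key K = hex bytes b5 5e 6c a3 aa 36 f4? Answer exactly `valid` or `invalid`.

Key hex bytes b5 5e 6c a3 aa 36 f4 is 7 bytes > B = 3, so hash it first: H(key) = f6, then zero-pad to 3 bytes: K' = f6 00 00.
K' ⊕ ipad = c0 36 36; K' ⊕ opad = aa 5c 5c.
Inner hash: sum = 192+54+54+29+74 = 403; mod 256 = 147 → 93.
Outer hash (recomputed tag): sum = 170+92+92+147 = 501; mod 256 = 245 → f5.
Recomputed tag = f5; claimed = f5 → match.

valid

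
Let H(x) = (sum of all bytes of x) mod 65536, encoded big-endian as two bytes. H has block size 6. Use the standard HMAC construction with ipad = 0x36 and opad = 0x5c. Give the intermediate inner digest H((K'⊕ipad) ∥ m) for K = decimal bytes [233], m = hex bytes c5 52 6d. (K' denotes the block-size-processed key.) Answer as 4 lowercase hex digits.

Key decimal bytes [233] = e9 is 1 byte ≤ B = 6; zero-pad to 6 bytes: K' = e9 00 00 00 00 00.
K' ⊕ ipad = df 36 36 36 36 36.
Inner input = df 36 36 36 36 36 ∥ c5 52 6d.
Inner hash: sum = 223+54+54+54+54+54+197+82+109 = 881 → 03 71.

0371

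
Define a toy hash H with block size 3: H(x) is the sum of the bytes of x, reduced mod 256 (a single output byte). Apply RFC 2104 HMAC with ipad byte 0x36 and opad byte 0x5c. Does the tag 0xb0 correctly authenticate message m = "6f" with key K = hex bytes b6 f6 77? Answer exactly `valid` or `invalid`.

Key hex bytes b6 f6 77 is exactly B = 3 bytes: K' = b6 f6 77.
K' ⊕ ipad = 80 c0 41; K' ⊕ opad = ea aa 2b.
Inner hash: sum = 128+192+65+54+102 = 541; mod 256 = 29 → 1d.
Outer hash (recomputed tag): sum = 234+170+43+29 = 476; mod 256 = 220 → dc.
Recomputed tag = dc; claimed = b0 → mismatch.

invalid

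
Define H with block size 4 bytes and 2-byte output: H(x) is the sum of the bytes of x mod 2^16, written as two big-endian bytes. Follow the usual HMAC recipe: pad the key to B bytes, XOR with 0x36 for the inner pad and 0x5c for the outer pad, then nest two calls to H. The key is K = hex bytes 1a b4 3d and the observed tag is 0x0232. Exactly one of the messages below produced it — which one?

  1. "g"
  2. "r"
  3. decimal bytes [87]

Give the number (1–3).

3

Key hex bytes 1a b4 3d is 3 bytes ≤ B = 4; zero-pad to 4 bytes: K' = 1a b4 3d 00.
K' ⊕ ipad = 2c 82 0b 36; K' ⊕ opad = 46 e8 61 5c.
m1: inner = H(2c 82 0b 36 67) = 01 56; tag = H(46 e8 61 5c 01 56) = 0242
m2: inner = H(2c 82 0b 36 72) = 01 61; tag = H(46 e8 61 5c 01 61) = 024d
m3: inner = H(2c 82 0b 36 57) = 01 46; tag = H(46 e8 61 5c 01 46) = 0232 ← matches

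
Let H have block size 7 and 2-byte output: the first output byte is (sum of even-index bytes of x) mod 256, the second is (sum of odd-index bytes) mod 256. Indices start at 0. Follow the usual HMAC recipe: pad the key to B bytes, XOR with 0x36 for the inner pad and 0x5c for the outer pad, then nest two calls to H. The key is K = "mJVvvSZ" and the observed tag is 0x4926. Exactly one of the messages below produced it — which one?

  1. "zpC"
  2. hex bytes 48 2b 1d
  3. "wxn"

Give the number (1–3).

Key "mJVvvSZ" = 6d 4a 56 76 76 53 5a is exactly B = 7 bytes: K' = 6d 4a 56 76 76 53 5a.
K' ⊕ ipad = 5b 7c 60 40 40 65 6c; K' ⊕ opad = 31 16 0a 2a 2a 0f 06.
m1: inner = H(5b 7c 60 40 40 65 6c 7a 70 43) = d7 de; tag = H(31 16 0a 2a 2a 0f 06 d7 de) = 4926 ← matches
m2: inner = H(5b 7c 60 40 40 65 6c 48 2b 1d) = 92 86; tag = H(31 16 0a 2a 2a 0f 06 92 86) = f1e1
m3: inner = H(5b 7c 60 40 40 65 6c 77 78 6e) = df 06; tag = H(31 16 0a 2a 2a 0f 06 df 06) = 712e

1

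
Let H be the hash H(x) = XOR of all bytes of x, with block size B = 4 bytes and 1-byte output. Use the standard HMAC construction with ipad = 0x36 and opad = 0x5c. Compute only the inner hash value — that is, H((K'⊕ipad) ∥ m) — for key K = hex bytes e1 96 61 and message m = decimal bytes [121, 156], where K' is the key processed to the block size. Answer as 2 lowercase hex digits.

f3

Key hex bytes e1 96 61 is 3 bytes ≤ B = 4; zero-pad to 4 bytes: K' = e1 96 61 00.
K' ⊕ ipad = d7 a0 57 36.
Inner input = d7 a0 57 36 ∥ 79 9c.
Inner hash: XOR d7⊕a0⊕57⊕36⊕79⊕9c = f3.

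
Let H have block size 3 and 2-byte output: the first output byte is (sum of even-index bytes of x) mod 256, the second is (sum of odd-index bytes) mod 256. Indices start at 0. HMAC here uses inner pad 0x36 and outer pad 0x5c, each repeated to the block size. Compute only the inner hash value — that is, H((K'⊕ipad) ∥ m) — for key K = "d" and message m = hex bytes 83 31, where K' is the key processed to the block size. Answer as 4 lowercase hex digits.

b9b9

Key "d" = 64 is 1 byte ≤ B = 3; zero-pad to 3 bytes: K' = 64 00 00.
K' ⊕ ipad = 52 36 36.
Inner input = 52 36 36 ∥ 83 31.
Inner hash: even-index sum = 185 mod 256 = 185; odd-index sum = 185 mod 256 = 185 → b9 b9.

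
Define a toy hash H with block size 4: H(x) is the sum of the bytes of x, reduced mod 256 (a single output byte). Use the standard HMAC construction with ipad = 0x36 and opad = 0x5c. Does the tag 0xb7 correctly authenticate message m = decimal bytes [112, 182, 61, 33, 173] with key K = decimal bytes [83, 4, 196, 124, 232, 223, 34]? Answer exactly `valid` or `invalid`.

Key decimal bytes [83, 4, 196, 124, 232, 223, 34] = 53 04 c4 7c e8 df 22 is 7 bytes > B = 4, so hash it first: H(key) = 80, then zero-pad to 4 bytes: K' = 80 00 00 00.
K' ⊕ ipad = b6 36 36 36; K' ⊕ opad = dc 5c 5c 5c.
Inner hash: sum = 182+54+54+54+112+182+61+33+173 = 905; mod 256 = 137 → 89.
Outer hash (recomputed tag): sum = 220+92+92+92+137 = 633; mod 256 = 121 → 79.
Recomputed tag = 79; claimed = b7 → mismatch.

invalid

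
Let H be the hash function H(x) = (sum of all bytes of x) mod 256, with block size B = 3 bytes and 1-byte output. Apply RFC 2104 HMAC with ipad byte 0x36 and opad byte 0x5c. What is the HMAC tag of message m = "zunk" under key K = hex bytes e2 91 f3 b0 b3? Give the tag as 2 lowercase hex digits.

80

Key hex bytes e2 91 f3 b0 b3 is 5 bytes > B = 3, so hash it first: H(key) = c9, then zero-pad to 3 bytes: K' = c9 00 00.
K' ⊕ ipad = ff 36 36.  K' ⊕ opad = 95 5c 5c.
Inner input = (K'⊕ipad) ∥ m = ff 36 36 ∥ 7a 75 6e 6b.
Inner hash: sum = 255+54+54+122+117+110+107 = 819; mod 256 = 51 → 33.
Outer input = (K'⊕opad) ∥ inner = 95 5c 5c ∥ 33.
Outer hash (tag): sum = 149+92+92+51 = 384; mod 256 = 128 → 80.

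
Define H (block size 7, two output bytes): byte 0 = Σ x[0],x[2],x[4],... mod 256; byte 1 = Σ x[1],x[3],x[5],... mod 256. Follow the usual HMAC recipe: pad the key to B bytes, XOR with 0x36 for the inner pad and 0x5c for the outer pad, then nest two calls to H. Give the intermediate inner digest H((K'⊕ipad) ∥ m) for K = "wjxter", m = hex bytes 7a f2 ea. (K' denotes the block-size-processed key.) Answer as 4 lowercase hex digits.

Key "wjxter" = 77 6a 78 74 65 72 is 6 bytes ≤ B = 7; zero-pad to 7 bytes: K' = 77 6a 78 74 65 72 00.
K' ⊕ ipad = 41 5c 4e 42 53 44 36.
Inner input = 41 5c 4e 42 53 44 36 ∥ 7a f2 ea.
Inner hash: even-index sum = 522 mod 256 = 10; odd-index sum = 582 mod 256 = 70 → 0a 46.

0a46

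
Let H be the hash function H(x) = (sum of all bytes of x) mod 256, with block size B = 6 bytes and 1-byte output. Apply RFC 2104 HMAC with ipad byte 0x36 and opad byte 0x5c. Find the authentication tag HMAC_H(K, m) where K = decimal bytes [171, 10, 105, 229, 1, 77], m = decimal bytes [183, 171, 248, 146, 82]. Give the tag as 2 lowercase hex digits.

a4

Key decimal bytes [171, 10, 105, 229, 1, 77] = ab 0a 69 e5 01 4d is exactly B = 6 bytes: K' = ab 0a 69 e5 01 4d.
K' ⊕ ipad = 9d 3c 5f d3 37 7b.  K' ⊕ opad = f7 56 35 b9 5d 11.
Inner input = (K'⊕ipad) ∥ m = 9d 3c 5f d3 37 7b ∥ b7 ab f8 92 52.
Inner hash: sum = 157+60+95+211+55+123+183+171+248+146+82 = 1531; mod 256 = 251 → fb.
Outer input = (K'⊕opad) ∥ inner = f7 56 35 b9 5d 11 ∥ fb.
Outer hash (tag): sum = 247+86+53+185+93+17+251 = 932; mod 256 = 164 → a4.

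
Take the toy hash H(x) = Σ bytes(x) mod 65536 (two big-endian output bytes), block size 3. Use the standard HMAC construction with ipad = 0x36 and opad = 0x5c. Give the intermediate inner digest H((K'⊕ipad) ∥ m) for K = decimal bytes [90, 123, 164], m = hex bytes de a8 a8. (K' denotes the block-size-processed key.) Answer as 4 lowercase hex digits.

0379

Key decimal bytes [90, 123, 164] = 5a 7b a4 is exactly B = 3 bytes: K' = 5a 7b a4.
K' ⊕ ipad = 6c 4d 92.
Inner input = 6c 4d 92 ∥ de a8 a8.
Inner hash: sum = 108+77+146+222+168+168 = 889 → 03 79.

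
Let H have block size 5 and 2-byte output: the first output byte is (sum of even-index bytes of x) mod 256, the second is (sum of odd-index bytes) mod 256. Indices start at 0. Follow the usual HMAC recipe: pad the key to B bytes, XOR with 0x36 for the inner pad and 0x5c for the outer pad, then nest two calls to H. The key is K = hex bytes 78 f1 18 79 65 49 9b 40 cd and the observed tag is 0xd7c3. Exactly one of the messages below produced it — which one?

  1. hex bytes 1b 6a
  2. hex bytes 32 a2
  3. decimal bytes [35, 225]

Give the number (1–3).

3

Key hex bytes 78 f1 18 79 65 49 9b 40 cd is 9 bytes > B = 5, so hash it first: H(key) = 5d f3, then zero-pad to 5 bytes: K' = 5d f3 00 00 00.
K' ⊕ ipad = 6b c5 36 36 36; K' ⊕ opad = 01 af 5c 5c 5c.
m1: inner = H(6b c5 36 36 36 1b 6a) = 41 16; tag = H(01 af 5c 5c 5c 41 16) = cf4c
m2: inner = H(6b c5 36 36 36 32 a2) = 79 2d; tag = H(01 af 5c 5c 5c 79 2d) = e684
m3: inner = H(6b c5 36 36 36 23 e1) = b8 1e; tag = H(01 af 5c 5c 5c b8 1e) = d7c3 ← matches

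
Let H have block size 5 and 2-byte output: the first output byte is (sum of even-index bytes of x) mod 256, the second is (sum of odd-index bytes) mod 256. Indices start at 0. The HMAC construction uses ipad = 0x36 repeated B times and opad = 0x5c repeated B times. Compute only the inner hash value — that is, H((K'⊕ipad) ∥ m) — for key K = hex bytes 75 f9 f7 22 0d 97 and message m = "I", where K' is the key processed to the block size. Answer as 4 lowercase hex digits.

Key hex bytes 75 f9 f7 22 0d 97 is 6 bytes > B = 5, so hash it first: H(key) = 79 b2, then zero-pad to 5 bytes: K' = 79 b2 00 00 00.
K' ⊕ ipad = 4f 84 36 36 36.
Inner input = 4f 84 36 36 36 ∥ 49.
Inner hash: even-index sum = 187 mod 256 = 187; odd-index sum = 259 mod 256 = 3 → bb 03.

bb03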